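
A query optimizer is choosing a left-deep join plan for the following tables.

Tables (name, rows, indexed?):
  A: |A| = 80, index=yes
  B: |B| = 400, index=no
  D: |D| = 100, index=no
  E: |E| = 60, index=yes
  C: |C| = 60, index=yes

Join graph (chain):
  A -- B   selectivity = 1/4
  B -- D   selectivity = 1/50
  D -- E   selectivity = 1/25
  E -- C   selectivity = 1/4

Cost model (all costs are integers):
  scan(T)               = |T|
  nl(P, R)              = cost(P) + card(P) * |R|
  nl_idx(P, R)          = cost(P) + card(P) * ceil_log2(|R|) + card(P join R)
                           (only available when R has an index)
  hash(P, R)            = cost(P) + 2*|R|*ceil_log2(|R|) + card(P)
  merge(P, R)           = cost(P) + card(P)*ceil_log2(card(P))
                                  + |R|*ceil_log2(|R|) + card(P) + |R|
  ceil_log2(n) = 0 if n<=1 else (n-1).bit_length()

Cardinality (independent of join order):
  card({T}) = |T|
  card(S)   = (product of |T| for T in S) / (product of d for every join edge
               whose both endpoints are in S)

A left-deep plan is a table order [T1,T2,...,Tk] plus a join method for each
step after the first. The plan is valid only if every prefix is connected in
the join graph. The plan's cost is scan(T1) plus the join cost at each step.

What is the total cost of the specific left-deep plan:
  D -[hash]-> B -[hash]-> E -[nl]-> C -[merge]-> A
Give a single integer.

585560

step 1: scan D: cost=100, card=100
step 2: join B via hash
    card(P join B) = 100*400/(50) = 800
    cost = 100 + 2*400*9 + 100 = 7400
step 3: join E via hash
    card(P join E) = 800*60/(25) = 1920
    cost = 7400 + 2*60*6 + 800 = 8920
step 4: join C via nl
    card(P join C) = 1920*60/(4) = 28800
    cost = 8920 + 1920*60 = 124120
step 5: join A via merge
    card(P join A) = 28800*80/(4) = 576000
    cost = 124120 + 28800*15 + 80*7 + 28800 + 80 = 585560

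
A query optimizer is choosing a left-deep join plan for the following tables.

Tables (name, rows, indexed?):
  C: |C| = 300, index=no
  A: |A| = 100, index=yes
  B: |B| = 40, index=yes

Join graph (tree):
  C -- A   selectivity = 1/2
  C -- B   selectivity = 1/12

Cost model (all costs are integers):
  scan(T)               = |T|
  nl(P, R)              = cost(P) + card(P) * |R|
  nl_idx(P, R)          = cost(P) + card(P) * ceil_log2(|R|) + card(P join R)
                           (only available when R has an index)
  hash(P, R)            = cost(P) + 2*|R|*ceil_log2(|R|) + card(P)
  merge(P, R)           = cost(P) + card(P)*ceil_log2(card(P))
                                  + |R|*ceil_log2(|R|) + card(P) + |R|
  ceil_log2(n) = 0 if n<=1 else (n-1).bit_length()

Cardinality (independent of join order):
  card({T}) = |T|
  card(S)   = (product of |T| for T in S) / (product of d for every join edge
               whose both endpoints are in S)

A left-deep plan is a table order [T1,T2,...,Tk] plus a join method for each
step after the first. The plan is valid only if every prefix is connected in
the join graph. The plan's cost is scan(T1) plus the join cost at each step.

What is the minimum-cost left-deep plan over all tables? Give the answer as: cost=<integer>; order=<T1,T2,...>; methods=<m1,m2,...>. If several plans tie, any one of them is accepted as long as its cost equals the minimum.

Selinger DP (subsets sized 1..n):
  {C}: scan cost=300, card=300
  {A}: scan cost=100, card=100
  {B}: scan cost=40, card=40
  {AC}: card=15000; try (A,hash)→2000, (C,merge)→3900, (A,merge)→4100, (C,hash)→5600, (A,nl_idx)→17400, (C,nl)→30100 …(+1); best=2000 via (A,hash)
  {BC}: card=1000; try (B,hash)→1080, (B,nl_idx)→3100, (C,merge)→3320, (B,merge)→3580, (C,hash)→5480, (C,nl)→12040 …(+1); best=1080 via (B,hash)
  {ABC}: card=50000; try (A,hash)→3480, (A,merge)→12880, (B,hash)→17480, (A,nl_idx)→58080, (A,nl)→101080, (B,nl_idx)→142000 …(+2); best=3480 via (A,hash)

cost=3480; order=C,B,A; methods=hash,hash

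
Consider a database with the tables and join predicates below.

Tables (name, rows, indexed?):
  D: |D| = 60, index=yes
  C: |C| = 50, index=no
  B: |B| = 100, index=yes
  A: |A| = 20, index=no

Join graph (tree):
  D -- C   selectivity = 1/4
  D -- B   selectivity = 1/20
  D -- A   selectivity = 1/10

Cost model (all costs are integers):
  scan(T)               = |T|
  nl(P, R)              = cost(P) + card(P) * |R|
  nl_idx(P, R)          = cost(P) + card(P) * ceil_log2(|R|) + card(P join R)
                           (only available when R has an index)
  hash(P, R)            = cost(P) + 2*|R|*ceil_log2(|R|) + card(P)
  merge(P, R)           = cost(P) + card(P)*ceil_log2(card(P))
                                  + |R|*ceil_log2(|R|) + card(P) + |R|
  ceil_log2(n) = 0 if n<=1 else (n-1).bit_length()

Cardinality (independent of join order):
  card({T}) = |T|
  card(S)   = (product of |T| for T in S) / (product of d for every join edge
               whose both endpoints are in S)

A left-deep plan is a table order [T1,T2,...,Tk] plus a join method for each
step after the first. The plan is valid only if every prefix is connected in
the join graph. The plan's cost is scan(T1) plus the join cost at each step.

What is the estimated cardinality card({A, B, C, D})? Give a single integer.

7500

Tables in S: A(20), B(100), C(50), D(60)
Edges inside S: D-C(d=4), D-B(d=20), D-A(d=10)
numerator = 20 * 100 * 50 * 60 = 6000000
denominator = 4 * 20 * 10 = 800
card(S) = 6000000 / 800 = 7500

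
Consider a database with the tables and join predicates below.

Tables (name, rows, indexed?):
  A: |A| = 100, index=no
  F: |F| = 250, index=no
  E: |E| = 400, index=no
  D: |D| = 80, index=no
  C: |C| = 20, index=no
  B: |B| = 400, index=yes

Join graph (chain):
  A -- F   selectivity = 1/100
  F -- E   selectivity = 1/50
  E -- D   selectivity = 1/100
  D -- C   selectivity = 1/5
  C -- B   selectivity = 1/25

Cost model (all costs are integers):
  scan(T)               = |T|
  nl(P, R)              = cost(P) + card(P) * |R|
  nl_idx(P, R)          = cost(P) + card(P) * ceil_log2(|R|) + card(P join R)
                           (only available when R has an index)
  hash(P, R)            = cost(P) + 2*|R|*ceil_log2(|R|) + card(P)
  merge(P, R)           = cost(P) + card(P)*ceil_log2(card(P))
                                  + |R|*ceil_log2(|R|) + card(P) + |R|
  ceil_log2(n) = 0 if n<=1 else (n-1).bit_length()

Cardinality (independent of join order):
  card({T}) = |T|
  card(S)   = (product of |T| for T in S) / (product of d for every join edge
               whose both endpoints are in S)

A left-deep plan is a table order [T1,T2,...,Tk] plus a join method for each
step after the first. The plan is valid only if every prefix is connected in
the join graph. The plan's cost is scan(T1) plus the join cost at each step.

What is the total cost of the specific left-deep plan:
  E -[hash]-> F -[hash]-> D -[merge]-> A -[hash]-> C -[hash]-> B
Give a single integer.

43320

step 1: scan E: cost=400, card=400
step 2: join F via hash
    card(P join F) = 400*250/(50) = 2000
    cost = 400 + 2*250*8 + 400 = 4800
step 3: join D via hash
    card(P join D) = 2000*80/(100) = 1600
    cost = 4800 + 2*80*7 + 2000 = 7920
step 4: join A via merge
    card(P join A) = 1600*100/(100) = 1600
    cost = 7920 + 1600*11 + 100*7 + 1600 + 100 = 27920
step 5: join C via hash
    card(P join C) = 1600*20/(5) = 6400
    cost = 27920 + 2*20*5 + 1600 = 29720
step 6: join B via hash
    card(P join B) = 6400*400/(25) = 102400
    cost = 29720 + 2*400*9 + 6400 = 43320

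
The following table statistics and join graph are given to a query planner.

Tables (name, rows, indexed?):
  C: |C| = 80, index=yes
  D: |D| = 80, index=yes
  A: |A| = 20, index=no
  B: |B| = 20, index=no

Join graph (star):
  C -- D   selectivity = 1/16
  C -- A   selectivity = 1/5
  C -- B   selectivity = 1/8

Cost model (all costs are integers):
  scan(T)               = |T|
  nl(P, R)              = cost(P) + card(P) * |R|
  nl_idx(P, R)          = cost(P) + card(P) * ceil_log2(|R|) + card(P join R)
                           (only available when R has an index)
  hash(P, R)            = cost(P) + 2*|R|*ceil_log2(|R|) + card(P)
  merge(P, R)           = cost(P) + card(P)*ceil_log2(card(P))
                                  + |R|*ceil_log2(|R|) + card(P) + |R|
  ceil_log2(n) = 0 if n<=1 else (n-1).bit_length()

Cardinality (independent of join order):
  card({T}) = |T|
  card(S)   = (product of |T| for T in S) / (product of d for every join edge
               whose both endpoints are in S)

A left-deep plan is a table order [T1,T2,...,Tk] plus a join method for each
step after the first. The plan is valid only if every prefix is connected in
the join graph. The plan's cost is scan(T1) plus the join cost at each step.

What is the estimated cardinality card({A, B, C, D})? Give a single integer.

4000

Tables in S: A(20), B(20), C(80), D(80)
Edges inside S: C-D(d=16), C-A(d=5), C-B(d=8)
numerator = 20 * 20 * 80 * 80 = 2560000
denominator = 16 * 5 * 8 = 640
card(S) = 2560000 / 640 = 4000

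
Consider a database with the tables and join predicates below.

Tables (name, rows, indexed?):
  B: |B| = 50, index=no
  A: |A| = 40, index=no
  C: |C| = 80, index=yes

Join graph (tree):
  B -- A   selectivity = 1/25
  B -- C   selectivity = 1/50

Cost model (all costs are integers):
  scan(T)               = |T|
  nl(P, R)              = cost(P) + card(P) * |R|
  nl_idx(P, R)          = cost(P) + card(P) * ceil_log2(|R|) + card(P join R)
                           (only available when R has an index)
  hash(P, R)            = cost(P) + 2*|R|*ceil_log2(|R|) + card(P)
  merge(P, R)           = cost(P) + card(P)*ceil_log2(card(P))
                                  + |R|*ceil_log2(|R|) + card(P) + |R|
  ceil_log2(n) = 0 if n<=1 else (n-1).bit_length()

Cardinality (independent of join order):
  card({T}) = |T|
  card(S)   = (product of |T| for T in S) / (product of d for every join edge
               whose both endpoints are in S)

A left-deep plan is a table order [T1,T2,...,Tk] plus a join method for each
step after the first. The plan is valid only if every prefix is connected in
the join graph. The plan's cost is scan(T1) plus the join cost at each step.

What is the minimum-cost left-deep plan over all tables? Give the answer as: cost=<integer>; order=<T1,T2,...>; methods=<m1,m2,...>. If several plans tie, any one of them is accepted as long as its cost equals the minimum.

Selinger DP (subsets sized 1..n):
  {B}: scan cost=50, card=50
  {A}: scan cost=40, card=40
  {C}: scan cost=80, card=80
  {AB}: card=80; try (A,hash)→580, (B,merge)→670, (B,hash)→680, (A,merge)→680, (B,nl)→2040, (A,nl)→2050; best=580 via (A,hash)
  {BC}: card=80; try (C,nl_idx)→480, (B,hash)→760, (C,merge)→1040, (B,merge)→1070, (C,hash)→1220, (C,nl)→4050 …(+1); best=480 via (C,nl_idx)
  {ABC}: card=128; try (A,hash)→1040, (C,nl_idx)→1268, (A,merge)→1400, (C,hash)→1780, (C,merge)→1860, (A,nl)→3680 …(+1); best=1040 via (A,hash)

cost=1040; order=B,C,A; methods=nl_idx,hash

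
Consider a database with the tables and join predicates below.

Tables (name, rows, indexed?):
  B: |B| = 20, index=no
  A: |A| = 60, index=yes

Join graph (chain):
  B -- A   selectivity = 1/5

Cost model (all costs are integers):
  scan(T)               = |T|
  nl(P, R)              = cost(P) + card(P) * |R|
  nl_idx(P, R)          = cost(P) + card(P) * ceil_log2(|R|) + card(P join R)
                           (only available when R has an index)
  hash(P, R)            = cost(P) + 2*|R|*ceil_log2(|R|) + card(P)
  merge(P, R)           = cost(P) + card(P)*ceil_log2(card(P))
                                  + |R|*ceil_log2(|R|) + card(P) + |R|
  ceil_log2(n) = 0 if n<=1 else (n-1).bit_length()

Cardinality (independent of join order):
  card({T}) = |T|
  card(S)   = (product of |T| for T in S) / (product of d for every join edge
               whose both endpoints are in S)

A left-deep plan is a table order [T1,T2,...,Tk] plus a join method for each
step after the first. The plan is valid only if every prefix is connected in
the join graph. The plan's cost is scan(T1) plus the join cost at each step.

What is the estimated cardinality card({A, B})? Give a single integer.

Tables in S: A(60), B(20)
Edges inside S: B-A(d=5)
numerator = 60 * 20 = 1200
denominator = 5 = 5
card(S) = 1200 / 5 = 240

240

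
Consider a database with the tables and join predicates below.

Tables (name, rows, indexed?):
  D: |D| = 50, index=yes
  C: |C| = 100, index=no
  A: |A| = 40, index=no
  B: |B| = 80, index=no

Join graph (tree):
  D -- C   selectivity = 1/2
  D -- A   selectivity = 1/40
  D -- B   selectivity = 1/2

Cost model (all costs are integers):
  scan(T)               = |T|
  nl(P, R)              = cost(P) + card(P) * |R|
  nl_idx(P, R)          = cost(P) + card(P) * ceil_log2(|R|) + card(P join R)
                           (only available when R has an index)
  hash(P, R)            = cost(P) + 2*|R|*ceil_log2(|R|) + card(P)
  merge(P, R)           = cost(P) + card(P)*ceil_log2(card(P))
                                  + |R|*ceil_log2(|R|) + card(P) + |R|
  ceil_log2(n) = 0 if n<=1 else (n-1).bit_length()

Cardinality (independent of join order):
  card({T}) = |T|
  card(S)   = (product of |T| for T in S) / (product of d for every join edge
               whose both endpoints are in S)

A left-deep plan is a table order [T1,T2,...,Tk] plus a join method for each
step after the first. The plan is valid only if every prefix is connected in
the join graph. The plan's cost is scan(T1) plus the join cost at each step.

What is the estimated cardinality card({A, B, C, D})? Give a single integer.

Tables in S: A(40), B(80), C(100), D(50)
Edges inside S: D-C(d=2), D-A(d=40), D-B(d=2)
numerator = 40 * 80 * 100 * 50 = 16000000
denominator = 2 * 40 * 2 = 160
card(S) = 16000000 / 160 = 100000

100000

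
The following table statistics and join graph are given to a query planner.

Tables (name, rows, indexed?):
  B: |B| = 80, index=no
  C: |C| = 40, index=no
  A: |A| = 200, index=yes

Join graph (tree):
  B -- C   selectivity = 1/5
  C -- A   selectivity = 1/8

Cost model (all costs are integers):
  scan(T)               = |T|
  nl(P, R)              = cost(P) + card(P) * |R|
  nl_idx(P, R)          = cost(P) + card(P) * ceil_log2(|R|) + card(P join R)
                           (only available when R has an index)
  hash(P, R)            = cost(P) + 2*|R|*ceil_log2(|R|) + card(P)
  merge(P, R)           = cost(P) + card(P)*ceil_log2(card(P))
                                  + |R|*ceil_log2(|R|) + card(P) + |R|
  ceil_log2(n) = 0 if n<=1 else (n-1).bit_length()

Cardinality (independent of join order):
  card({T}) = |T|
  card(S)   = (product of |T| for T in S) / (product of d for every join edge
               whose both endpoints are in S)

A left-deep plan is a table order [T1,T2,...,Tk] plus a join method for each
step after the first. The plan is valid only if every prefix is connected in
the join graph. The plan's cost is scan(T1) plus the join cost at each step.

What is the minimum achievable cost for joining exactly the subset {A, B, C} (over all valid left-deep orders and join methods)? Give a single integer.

3000

Selinger DP over subsets of {A,B,C}:
  {B}: scan cost=80, card=80
  {C}: scan cost=40, card=40
  {A}: scan cost=200, card=200
  {BC}: card=640; try (C,hash)→640, (B,merge)→960, (C,merge)→1000, (B,hash)→1200, (B,nl)→3240, (C,nl)→3280; best=640 via (C,hash)
  {AC}: card=1000; try (C,hash)→880, (A,nl_idx)→1360, (A,merge)→2120, (C,merge)→2280, (A,hash)→3280, (A,nl)→8040 …(+1); best=880 via (C,hash)
  {ABC}: card=16000; try (B,hash)→3000, (A,hash)→4480, (A,merge)→9480, (B,merge)→12520, (A,nl_idx)→21760, (B,nl)→80880 …(+1); best=3000 via (B,hash)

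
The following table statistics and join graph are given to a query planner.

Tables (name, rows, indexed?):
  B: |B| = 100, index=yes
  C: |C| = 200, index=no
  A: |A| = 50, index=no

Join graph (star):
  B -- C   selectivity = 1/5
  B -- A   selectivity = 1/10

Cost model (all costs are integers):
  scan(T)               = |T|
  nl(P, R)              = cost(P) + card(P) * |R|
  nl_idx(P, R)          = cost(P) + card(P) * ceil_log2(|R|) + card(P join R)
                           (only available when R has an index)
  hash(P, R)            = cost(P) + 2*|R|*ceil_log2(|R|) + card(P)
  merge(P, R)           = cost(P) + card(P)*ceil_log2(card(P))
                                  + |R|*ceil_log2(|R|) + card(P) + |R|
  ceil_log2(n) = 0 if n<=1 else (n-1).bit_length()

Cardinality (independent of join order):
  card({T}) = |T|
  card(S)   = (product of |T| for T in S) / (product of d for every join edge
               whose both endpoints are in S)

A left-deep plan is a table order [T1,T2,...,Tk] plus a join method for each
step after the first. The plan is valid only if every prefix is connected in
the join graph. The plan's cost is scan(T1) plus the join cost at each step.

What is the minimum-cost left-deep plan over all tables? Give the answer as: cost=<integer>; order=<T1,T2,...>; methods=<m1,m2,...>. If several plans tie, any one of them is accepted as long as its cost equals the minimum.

Selinger DP (subsets sized 1..n):
  {B}: scan cost=100, card=100
  {C}: scan cost=200, card=200
  {A}: scan cost=50, card=50
  {BC}: card=4000; try (B,hash)→1800, (C,merge)→2700, (B,merge)→2800, (C,hash)→3400, (B,nl_idx)→5600, (C,nl)→20100 …(+1); best=1800 via (B,hash)
  {AB}: card=500; try (A,hash)→800, (B,nl_idx)→900, (B,merge)→1200, (A,merge)→1250, (B,hash)→1500, (B,nl)→5050 …(+1); best=800 via (A,hash)
  {ABC}: card=20000; try (C,hash)→4500, (A,hash)→6400, (C,merge)→7600, (A,merge)→54150, (C,nl)→100800, (A,nl)→201800; best=4500 via (C,hash)

cost=4500; order=B,A,C; methods=hash,hash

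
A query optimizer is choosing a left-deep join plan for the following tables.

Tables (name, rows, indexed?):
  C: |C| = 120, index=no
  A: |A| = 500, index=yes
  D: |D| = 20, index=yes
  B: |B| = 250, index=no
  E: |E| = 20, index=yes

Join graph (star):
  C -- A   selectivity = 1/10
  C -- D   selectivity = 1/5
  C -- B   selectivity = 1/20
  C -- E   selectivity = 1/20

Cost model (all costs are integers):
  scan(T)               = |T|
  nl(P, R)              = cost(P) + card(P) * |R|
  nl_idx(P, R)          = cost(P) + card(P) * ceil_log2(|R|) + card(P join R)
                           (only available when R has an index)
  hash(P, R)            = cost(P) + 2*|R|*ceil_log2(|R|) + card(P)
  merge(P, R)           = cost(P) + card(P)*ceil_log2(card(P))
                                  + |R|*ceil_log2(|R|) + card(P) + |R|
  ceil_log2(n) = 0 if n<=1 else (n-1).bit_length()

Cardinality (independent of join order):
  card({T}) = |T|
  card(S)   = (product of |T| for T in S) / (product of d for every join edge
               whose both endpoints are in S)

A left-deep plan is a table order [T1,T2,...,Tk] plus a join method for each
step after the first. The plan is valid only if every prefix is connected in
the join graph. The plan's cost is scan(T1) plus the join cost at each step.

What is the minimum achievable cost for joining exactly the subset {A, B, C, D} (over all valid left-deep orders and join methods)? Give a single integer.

Selinger DP over subsets of {A,B,C,D}:
  {C}: scan cost=120, card=120
  {A}: scan cost=500, card=500
  {D}: scan cost=20, card=20
  {B}: scan cost=250, card=250
  {AC}: card=6000; try (C,hash)→2680, (A,merge)→6080, (C,merge)→6460, (A,nl_idx)→7200, (A,hash)→9240, (A,nl)→60120 …(+1); best=2680 via (C,hash)
  {CD}: card=480; try (D,hash)→440, (C,merge)→1100, (D,merge)→1200, (D,nl_idx)→1200, (C,hash)→1720, (C,nl)→2420 …(+1); best=440 via (D,hash)
  {BC}: card=1500; try (C,hash)→2180, (B,merge)→3330, (C,merge)→3460, (B,hash)→4240, (B,nl)→30120, (C,nl)→30250; best=2180 via (C,hash)
  {ACD}: card=24000; try (D,hash)→8880, (A,hash)→9920, (A,merge)→10240, (A,nl_idx)→28760, (D,nl_idx)→56680, (D,merge)→86800 …(+2); best=8880 via (D,hash)
  {ABC}: card=75000; try (B,hash)→12680, (A,hash)→12680, (A,merge)→25180, (B,merge)→88930, (A,nl_idx)→90680, (A,nl)→752180 …(+1); best=12680 via (B,hash)
  {BCD}: card=6000; try (D,hash)→3880, (B,hash)→4920, (B,merge)→7490, (D,nl_idx)→15680, (D,merge)→20300, (D,nl)→32180 …(+1); best=3880 via (D,hash)
  {ABCD}: card=300000; try (A,hash)→18880, (B,hash)→36880, (D,hash)→87880, (A,merge)→92880, (A,nl_idx)→357880, (B,merge)→395130 …(+5); best=18880 via (A,hash)

18880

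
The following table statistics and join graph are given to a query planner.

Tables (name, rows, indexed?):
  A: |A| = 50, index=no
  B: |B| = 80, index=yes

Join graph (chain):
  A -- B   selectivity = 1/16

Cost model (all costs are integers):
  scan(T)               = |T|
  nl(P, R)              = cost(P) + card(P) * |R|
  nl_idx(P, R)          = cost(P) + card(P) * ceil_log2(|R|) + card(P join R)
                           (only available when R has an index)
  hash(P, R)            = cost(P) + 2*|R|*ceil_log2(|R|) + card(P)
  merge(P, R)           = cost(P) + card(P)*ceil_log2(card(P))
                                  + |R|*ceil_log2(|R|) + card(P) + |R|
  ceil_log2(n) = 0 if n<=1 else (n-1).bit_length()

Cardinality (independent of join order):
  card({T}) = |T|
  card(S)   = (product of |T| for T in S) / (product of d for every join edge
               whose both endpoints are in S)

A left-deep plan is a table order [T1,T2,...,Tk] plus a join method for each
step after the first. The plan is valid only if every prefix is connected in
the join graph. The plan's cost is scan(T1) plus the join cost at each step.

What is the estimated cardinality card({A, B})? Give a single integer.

250

Tables in S: A(50), B(80)
Edges inside S: A-B(d=16)
numerator = 50 * 80 = 4000
denominator = 16 = 16
card(S) = 4000 / 16 = 250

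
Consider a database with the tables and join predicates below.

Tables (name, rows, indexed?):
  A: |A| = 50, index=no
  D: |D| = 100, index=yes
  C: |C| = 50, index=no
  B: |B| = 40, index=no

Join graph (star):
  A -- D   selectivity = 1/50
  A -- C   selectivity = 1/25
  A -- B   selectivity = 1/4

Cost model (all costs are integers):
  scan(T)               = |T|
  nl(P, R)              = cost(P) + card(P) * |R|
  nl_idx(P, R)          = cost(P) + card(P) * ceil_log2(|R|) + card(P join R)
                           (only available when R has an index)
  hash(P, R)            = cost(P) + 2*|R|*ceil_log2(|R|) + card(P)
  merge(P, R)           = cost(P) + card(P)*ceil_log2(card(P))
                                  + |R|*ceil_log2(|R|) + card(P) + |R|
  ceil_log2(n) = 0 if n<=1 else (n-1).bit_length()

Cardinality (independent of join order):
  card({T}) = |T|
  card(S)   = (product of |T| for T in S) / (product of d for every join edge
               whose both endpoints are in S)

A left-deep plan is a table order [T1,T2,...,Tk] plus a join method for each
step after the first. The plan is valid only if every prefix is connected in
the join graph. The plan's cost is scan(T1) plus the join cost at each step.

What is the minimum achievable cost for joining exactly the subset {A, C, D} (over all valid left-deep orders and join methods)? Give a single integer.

Selinger DP over subsets of {A,C,D}:
  {A}: scan cost=50, card=50
  {D}: scan cost=100, card=100
  {C}: scan cost=50, card=50
  {AD}: card=100; try (D,nl_idx)→500, (A,hash)→800, (D,merge)→1200, (A,merge)→1250, (D,hash)→1500, (D,nl)→5050 …(+1); best=500 via (D,nl_idx)
  {AC}: card=100; try (C,hash)→700, (A,hash)→700, (C,merge)→750, (A,merge)→750, (C,nl)→2550, (A,nl)→2550; best=700 via (C,hash)
  {ACD}: card=200; try (C,hash)→1200, (D,nl_idx)→1600, (C,merge)→1650, (D,hash)→2200, (D,merge)→2300, (C,nl)→5500 …(+1); best=1200 via (C,hash)

1200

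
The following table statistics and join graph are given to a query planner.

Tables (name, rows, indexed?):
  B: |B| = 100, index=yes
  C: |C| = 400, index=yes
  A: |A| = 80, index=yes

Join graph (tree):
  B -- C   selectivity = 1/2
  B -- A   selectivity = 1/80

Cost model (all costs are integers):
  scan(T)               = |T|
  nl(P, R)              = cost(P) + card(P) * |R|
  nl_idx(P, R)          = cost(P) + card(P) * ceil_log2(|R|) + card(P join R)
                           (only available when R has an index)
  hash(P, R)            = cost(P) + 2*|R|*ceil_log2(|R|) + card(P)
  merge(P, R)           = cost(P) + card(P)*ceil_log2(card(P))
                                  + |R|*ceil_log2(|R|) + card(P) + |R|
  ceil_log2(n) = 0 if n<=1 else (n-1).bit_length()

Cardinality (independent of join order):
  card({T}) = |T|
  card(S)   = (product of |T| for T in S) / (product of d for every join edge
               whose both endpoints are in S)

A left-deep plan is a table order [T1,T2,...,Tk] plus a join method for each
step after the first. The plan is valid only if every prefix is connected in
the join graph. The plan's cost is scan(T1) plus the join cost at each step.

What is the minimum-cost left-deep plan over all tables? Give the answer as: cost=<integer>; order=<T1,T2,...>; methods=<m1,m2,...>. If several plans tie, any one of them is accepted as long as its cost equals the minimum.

Selinger DP (subsets sized 1..n):
  {B}: scan cost=100, card=100
  {C}: scan cost=400, card=400
  {A}: scan cost=80, card=80
  {BC}: card=20000; try (B,hash)→2200, (C,merge)→4900, (B,merge)→5200, (C,hash)→7400, (C,nl_idx)→21000, (B,nl_idx)→23200 …(+2); best=2200 via (B,hash)
  {AB}: card=100; try (B,nl_idx)→740, (A,nl_idx)→900, (A,hash)→1320, (B,merge)→1520, (A,merge)→1540, (B,hash)→1560 …(+2); best=740 via (B,nl_idx)
  {ABC}: card=20000; try (C,merge)→5540, (C,hash)→8040, (C,nl_idx)→21640, (A,hash)→23320, (C,nl)→40740, (A,nl_idx)→162200 …(+2); best=5540 via (C,merge)

cost=5540; order=A,B,C; methods=nl_idx,merge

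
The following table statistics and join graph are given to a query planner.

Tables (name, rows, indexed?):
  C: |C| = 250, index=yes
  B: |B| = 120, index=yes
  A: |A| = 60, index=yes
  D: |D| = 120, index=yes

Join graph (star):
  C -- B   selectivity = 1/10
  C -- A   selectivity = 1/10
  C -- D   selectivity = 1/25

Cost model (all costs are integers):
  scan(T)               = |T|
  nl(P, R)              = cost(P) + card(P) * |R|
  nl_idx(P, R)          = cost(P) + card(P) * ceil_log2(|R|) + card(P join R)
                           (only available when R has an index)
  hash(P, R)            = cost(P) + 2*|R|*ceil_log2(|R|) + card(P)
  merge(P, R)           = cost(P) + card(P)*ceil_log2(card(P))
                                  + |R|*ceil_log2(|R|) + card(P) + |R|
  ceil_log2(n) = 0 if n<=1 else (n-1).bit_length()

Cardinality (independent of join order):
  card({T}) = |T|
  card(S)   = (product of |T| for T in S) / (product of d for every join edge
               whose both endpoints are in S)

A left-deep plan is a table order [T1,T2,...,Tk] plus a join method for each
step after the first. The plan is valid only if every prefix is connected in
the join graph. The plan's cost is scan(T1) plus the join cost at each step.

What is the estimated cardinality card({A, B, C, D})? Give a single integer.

86400

Tables in S: A(60), B(120), C(250), D(120)
Edges inside S: C-B(d=10), C-A(d=10), C-D(d=25)
numerator = 60 * 120 * 250 * 120 = 216000000
denominator = 10 * 10 * 25 = 2500
card(S) = 216000000 / 2500 = 86400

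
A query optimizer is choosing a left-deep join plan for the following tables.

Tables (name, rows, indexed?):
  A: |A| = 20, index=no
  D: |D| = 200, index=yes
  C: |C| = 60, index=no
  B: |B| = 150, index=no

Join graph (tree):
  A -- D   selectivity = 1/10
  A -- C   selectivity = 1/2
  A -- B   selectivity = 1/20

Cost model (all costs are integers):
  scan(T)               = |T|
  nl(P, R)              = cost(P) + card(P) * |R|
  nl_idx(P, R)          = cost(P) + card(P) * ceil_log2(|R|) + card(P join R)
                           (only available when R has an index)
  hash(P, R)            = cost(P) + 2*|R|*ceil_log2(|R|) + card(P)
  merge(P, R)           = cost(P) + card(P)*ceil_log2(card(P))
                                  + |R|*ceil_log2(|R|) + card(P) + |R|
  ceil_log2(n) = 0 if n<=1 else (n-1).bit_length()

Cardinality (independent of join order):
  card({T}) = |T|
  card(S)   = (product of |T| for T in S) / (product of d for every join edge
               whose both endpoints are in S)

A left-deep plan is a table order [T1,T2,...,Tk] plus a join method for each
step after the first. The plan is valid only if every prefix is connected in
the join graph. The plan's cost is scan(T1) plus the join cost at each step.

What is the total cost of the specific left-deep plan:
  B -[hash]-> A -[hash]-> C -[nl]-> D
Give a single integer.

901370

step 1: scan B: cost=150, card=150
step 2: join A via hash
    card(P join A) = 150*20/(20) = 150
    cost = 150 + 2*20*5 + 150 = 500
step 3: join C via hash
    card(P join C) = 150*60/(2) = 4500
    cost = 500 + 2*60*6 + 150 = 1370
step 4: join D via nl
    card(P join D) = 4500*200/(10) = 90000
    cost = 1370 + 4500*200 = 901370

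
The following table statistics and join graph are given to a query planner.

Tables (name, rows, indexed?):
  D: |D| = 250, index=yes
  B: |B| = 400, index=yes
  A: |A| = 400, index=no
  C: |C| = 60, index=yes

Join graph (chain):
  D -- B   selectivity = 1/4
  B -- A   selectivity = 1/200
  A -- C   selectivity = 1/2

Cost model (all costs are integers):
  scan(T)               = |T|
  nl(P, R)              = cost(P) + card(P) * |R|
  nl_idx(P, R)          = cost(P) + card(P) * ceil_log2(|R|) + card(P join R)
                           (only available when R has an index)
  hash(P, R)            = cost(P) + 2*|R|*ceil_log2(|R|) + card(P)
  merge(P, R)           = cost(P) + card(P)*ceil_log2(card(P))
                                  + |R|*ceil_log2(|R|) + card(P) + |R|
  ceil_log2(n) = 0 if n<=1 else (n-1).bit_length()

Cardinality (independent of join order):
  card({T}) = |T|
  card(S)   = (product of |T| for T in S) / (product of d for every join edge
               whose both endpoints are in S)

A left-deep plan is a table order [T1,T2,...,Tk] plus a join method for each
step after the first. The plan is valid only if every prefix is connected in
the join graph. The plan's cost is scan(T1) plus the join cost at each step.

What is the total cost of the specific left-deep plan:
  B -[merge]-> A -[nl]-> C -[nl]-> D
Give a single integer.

6056400

step 1: scan B: cost=400, card=400
step 2: join A via merge
    card(P join A) = 400*400/(200) = 800
    cost = 400 + 400*9 + 400*9 + 400 + 400 = 8400
step 3: join C via nl
    card(P join C) = 800*60/(2) = 24000
    cost = 8400 + 800*60 = 56400
step 4: join D via nl
    card(P join D) = 24000*250/(4) = 1500000
    cost = 56400 + 24000*250 = 6056400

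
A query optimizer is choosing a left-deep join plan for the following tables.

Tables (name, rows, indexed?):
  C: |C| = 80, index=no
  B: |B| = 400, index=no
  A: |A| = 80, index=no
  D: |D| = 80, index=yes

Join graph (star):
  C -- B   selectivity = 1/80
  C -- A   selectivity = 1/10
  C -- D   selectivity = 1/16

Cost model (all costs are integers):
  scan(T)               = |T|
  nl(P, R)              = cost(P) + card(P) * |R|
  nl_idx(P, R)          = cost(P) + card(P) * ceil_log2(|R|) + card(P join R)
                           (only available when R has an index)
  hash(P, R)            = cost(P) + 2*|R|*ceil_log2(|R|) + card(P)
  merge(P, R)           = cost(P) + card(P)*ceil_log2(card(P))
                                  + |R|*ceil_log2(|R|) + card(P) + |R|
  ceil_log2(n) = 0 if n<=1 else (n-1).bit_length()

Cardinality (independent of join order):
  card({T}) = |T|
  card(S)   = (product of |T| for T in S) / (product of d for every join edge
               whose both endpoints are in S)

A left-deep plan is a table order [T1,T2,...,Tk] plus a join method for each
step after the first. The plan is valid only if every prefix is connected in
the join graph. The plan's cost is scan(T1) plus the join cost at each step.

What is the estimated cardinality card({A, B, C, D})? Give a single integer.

Tables in S: A(80), B(400), C(80), D(80)
Edges inside S: C-B(d=80), C-A(d=10), C-D(d=16)
numerator = 80 * 400 * 80 * 80 = 204800000
denominator = 80 * 10 * 16 = 12800
card(S) = 204800000 / 12800 = 16000

16000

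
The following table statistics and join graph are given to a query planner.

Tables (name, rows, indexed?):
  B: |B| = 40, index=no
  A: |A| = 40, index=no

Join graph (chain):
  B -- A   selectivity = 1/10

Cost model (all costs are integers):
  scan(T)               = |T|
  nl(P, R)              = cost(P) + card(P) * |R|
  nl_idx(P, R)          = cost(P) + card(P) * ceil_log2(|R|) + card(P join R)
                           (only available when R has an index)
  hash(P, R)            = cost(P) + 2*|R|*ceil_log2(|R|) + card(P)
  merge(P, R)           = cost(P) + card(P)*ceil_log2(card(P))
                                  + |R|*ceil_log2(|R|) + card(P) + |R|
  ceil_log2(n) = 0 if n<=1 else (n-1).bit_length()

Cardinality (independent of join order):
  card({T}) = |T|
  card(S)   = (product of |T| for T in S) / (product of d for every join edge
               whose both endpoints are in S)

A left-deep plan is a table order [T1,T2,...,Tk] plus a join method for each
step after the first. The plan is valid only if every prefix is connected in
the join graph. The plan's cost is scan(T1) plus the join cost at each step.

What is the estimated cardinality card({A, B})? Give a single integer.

Tables in S: A(40), B(40)
Edges inside S: B-A(d=10)
numerator = 40 * 40 = 1600
denominator = 10 = 10
card(S) = 1600 / 10 = 160

160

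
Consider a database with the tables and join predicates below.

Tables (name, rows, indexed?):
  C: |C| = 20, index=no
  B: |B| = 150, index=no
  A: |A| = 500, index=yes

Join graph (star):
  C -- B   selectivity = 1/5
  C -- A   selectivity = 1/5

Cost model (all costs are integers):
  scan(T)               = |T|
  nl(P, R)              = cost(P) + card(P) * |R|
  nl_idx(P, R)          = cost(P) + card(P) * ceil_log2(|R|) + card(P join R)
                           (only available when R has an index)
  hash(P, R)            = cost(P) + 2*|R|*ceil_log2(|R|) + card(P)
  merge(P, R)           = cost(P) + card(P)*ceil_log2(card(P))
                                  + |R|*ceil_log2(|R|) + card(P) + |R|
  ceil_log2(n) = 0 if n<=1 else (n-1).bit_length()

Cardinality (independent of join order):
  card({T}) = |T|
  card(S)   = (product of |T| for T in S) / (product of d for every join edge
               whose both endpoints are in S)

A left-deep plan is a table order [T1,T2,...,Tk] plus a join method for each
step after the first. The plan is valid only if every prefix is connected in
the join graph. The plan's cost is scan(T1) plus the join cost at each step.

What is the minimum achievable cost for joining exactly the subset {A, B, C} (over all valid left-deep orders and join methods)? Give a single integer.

5600

Selinger DP over subsets of {A,B,C}:
  {C}: scan cost=20, card=20
  {B}: scan cost=150, card=150
  {A}: scan cost=500, card=500
  {BC}: card=600; try (C,hash)→500, (B,merge)→1490, (C,merge)→1620, (B,hash)→2440, (B,nl)→3020, (C,nl)→3150; best=500 via (C,hash)
  {AC}: card=2000; try (C,hash)→1200, (A,nl_idx)→2200, (A,merge)→5140, (C,merge)→5620, (A,hash)→9040, (A,nl)→10020 …(+1); best=1200 via (C,hash)
  {ABC}: card=60000; try (B,hash)→5600, (A,hash)→10100, (A,merge)→12100, (B,merge)→26550, (A,nl_idx)→65900, (A,nl)→300500 …(+1); best=5600 via (B,hash)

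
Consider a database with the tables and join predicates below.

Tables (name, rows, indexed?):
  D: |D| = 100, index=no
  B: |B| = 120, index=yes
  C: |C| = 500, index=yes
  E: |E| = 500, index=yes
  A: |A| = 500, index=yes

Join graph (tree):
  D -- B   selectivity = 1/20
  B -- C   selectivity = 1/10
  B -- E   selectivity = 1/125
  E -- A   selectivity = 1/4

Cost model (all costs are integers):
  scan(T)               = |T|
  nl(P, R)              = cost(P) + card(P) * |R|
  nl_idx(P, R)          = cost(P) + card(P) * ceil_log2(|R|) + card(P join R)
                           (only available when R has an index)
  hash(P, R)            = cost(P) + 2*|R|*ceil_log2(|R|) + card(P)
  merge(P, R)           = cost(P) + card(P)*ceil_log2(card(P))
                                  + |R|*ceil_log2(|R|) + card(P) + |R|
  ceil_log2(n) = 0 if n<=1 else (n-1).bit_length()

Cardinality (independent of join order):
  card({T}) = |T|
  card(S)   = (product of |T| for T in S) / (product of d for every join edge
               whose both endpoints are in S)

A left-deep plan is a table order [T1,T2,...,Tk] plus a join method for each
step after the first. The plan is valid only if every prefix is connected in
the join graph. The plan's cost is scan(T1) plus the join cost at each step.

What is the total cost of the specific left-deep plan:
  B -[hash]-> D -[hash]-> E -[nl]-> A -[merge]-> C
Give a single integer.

step 1: scan B: cost=120, card=120
step 2: join D via hash
    card(P join D) = 120*100/(20) = 600
    cost = 120 + 2*100*7 + 120 = 1640
step 3: join E via hash
    card(P join E) = 600*500/(125) = 2400
    cost = 1640 + 2*500*9 + 600 = 11240
step 4: join A via nl
    card(P join A) = 2400*500/(4) = 300000
    cost = 11240 + 2400*500 = 1211240
step 5: join C via merge
    card(P join C) = 300000*500/(10) = 15000000
    cost = 1211240 + 300000*19 + 500*9 + 300000 + 500 = 7216240

7216240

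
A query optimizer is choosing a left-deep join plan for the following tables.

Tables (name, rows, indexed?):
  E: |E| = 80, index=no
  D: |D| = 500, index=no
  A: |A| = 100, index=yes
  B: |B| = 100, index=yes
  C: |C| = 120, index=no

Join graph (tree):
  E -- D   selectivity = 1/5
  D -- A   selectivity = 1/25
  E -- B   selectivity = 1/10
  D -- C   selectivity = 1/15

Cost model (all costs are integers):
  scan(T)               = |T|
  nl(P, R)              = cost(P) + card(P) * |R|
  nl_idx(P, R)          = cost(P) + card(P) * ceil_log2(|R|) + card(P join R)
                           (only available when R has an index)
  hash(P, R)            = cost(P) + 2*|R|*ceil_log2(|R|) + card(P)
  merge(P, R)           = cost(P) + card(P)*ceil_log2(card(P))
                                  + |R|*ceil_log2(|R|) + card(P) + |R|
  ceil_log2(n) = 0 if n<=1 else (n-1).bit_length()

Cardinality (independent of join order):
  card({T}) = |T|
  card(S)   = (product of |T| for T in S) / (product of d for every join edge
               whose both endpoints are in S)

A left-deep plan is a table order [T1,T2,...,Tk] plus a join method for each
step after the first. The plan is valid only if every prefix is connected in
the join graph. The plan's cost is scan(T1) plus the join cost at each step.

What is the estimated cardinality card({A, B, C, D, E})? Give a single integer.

2560000

Tables in S: A(100), B(100), C(120), D(500), E(80)
Edges inside S: E-D(d=5), D-A(d=25), E-B(d=10), D-C(d=15)
numerator = 100 * 100 * 120 * 500 * 80 = 48000000000
denominator = 5 * 25 * 10 * 15 = 18750
card(S) = 48000000000 / 18750 = 2560000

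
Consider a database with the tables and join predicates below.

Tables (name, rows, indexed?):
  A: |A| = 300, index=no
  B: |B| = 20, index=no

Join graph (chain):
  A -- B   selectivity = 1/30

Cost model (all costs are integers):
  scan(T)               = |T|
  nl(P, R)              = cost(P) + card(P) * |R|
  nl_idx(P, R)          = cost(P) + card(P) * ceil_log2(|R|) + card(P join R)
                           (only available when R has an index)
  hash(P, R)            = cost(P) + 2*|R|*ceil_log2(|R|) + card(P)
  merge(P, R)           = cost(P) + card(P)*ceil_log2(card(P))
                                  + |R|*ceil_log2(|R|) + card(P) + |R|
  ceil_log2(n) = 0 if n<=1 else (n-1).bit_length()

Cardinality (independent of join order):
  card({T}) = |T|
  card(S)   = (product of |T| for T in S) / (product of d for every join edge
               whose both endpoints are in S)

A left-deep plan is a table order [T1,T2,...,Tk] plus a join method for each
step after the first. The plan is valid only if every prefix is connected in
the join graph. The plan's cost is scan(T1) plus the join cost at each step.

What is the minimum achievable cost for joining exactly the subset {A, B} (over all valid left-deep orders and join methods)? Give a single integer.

Selinger DP over subsets of {A,B}:
  {A}: scan cost=300, card=300
  {B}: scan cost=20, card=20
  {AB}: card=200; try (B,hash)→800, (A,merge)→3140, (B,merge)→3420, (A,hash)→5440, (A,nl)→6020, (B,nl)→6300; best=800 via (B,hash)

800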